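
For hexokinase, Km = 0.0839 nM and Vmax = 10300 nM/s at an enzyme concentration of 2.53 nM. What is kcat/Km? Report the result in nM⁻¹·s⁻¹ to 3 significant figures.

kcat = Vmax/[E]total = 10300/2.53 = 4070 s⁻¹.
kcat/Km = 4070/0.0839 = 48500 nM⁻¹·s⁻¹.

48500 nM⁻¹·s⁻¹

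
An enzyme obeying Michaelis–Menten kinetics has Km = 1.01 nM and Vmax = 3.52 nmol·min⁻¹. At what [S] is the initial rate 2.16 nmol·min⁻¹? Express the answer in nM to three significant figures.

Rearranging v = Vmax[S]/(Km+[S]) gives [S] = Km·v/(Vmax − v).
[S] = 1.01 × 2.16 / (3.52 − 2.16) = 2.182/1.360 = 1.60 nM.

1.60 nM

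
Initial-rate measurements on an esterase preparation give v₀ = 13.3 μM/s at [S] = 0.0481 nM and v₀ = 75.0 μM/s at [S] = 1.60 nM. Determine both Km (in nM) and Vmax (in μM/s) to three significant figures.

Km = 0.269 nM; Vmax = 87.6 μM/s

In reciprocal form, 1/v = (Km/Vmax)·(1/[S]) + 1/Vmax. The two points give (1/[S], 1/v) = (20.79, 0.07519) and (0.6250, 0.01333).
Slope = (0.07519 − 0.01333)/(20.79 − 0.6250) = 0.003067; intercept = 0.07519 − 0.003067×20.79 = 0.01142.
Vmax = 1/intercept = 87.6 μM/s; Km = slope × Vmax = 0.003067 × 87.6 = 0.269 nM.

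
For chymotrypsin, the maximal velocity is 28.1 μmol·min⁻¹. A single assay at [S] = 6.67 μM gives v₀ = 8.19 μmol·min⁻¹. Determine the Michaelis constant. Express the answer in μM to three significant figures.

From v = Vmax[S]/(Km+[S]), Km = [S](Vmax − v)/v.
Km = 6.67 × (28.1 − 8.19) / 8.19 = 132.8/8.19 = 16.2 μM.

16.2 μM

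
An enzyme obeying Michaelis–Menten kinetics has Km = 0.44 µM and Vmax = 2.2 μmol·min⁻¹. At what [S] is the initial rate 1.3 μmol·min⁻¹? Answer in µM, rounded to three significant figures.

Rearranging v = Vmax[S]/(Km+[S]) gives [S] = Km·v/(Vmax − v).
[S] = 0.44 × 1.3 / (2.2 − 1.3) = 0.5720/0.9000 = 0.636 µM.

0.636 µM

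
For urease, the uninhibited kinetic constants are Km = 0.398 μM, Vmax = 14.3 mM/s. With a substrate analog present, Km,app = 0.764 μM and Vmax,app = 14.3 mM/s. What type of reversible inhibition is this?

competitive

Km increases (0.398 → 0.764 μM) while Vmax is unchanged — the hallmark of competitive inhibition.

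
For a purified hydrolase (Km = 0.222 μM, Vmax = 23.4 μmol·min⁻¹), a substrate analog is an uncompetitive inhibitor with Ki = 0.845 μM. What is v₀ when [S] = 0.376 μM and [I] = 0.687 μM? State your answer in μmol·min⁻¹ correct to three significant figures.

9.74 μmol·min⁻¹

α = 1 + [I]/Ki = 1 + 0.687/0.845 = 1.813.
For an uncompetitive inhibitor, both parameters are divided by α, giving Vmax/α and Km/α: Km,app = 0.122 μM, Vmax,app = 12.9 μmol·min⁻¹.
v = Vmax,app·[S]/(Km,app + [S]) = 12.9 × 0.376/(0.122 + 0.376) = 9.74 μmol·min⁻¹.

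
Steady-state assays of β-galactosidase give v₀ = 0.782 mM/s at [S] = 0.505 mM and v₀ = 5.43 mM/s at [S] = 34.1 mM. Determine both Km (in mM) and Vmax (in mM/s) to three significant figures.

Km = 3.35 mM; Vmax = 5.96 mM/s

In reciprocal form, 1/v = (Km/Vmax)·(1/[S]) + 1/Vmax. The two points give (1/[S], 1/v) = (1.980, 1.279) and (0.02933, 0.1842).
Slope = (1.279 − 0.1842)/(1.980 − 0.02933) = 0.5611; intercept = 1.279 − 0.5611×1.980 = 0.1677.
Vmax = 1/intercept = 5.96 mM/s; Km = slope × Vmax = 0.5611 × 5.96 = 3.35 mM.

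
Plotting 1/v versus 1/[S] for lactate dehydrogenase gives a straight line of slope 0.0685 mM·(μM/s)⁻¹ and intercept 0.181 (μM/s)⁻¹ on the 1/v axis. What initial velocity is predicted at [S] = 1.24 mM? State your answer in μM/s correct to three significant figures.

The y-intercept is 1/Vmax, so Vmax = 1/0.181 = 5.52 μM/s.
The slope is Km/Vmax, so Km = 0.0685 × 5.52 = 0.378 mM.
Then v = 5.52 × 1.24/(0.378 + 1.24) = 4.23 μM/s.

4.23 μM/s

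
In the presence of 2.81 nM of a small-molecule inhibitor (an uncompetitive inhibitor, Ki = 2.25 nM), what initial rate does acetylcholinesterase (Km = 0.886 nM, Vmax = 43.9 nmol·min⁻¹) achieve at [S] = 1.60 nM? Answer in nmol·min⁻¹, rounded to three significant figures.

α = 1 + [I]/Ki = 1 + 2.81/2.25 = 2.249.
For an uncompetitive inhibitor, both parameters are divided by α, giving Vmax/α and Km/α: Km,app = 0.394 nM, Vmax,app = 19.5 nmol·min⁻¹.
v = Vmax,app·[S]/(Km,app + [S]) = 19.5 × 1.60/(0.394 + 1.60) = 15.7 nmol·min⁻¹.

15.7 nmol·min⁻¹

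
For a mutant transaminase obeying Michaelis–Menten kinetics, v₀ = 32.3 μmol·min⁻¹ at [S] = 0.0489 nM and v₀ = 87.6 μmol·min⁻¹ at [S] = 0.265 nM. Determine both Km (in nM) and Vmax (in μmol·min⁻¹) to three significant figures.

Km = 0.168 nM; Vmax = 143 μmol·min⁻¹

From v = Vmax[S]/(Km+[S]), each point gives Vmax = v(Km+[S])/[S].
Equating: 32.3(Km+0.0489)/0.0489 = 87.6(Km+0.265)/0.265.
660.5·Km + 32.3 = 330.6·Km + 87.6, so (660.5 − 330.6)·Km = 87.6 − 32.3.
Km = 55.30/330.0 = 0.168 nM; then Vmax = 32.3(0.168+0.0489)/0.0489 = 143 μmol·min⁻¹.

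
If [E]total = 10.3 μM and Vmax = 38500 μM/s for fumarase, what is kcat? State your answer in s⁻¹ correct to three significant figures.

3740 s⁻¹

kcat = Vmax/[E]total = 38500 μM/s / 10.3 μM = 3740 s⁻¹.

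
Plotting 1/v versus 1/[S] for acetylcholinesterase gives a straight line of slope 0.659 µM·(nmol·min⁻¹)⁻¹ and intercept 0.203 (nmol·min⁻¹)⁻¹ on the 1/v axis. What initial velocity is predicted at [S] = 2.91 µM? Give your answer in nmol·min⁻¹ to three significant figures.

2.33 nmol·min⁻¹

The y-intercept is 1/Vmax, so Vmax = 1/0.203 = 4.93 nmol·min⁻¹.
The slope is Km/Vmax, so Km = 0.659 × 4.93 = 3.25 µM.
Then v = 4.93 × 2.91/(3.25 + 2.91) = 2.33 nmol·min⁻¹.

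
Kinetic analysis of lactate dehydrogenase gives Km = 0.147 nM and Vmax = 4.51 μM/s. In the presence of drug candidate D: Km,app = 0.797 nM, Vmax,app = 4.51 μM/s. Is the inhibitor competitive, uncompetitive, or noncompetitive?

Km increases (0.147 → 0.797 nM) while Vmax is unchanged — the hallmark of competitive inhibition.

competitive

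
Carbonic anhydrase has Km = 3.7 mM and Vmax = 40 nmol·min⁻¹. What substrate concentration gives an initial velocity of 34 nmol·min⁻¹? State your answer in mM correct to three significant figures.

21.0 mM

Rearranging v = Vmax[S]/(Km+[S]) gives [S] = Km·v/(Vmax − v).
[S] = 3.7 × 34 / (40 − 34) = 125.8/6.000 = 21.0 mM.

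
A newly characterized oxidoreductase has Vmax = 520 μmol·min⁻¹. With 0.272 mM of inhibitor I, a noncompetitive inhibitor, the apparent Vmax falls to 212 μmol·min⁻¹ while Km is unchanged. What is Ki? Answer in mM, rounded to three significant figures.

Noncompetitive: Vmax,app = Vmax/α with α = 1 + [I]/Ki.
α = Vmax/Vmax,app = 520/212 = 2.453.
Ki = [I]/(α − 1) = 0.272/1.453 = 0.187 mM.

0.187 mM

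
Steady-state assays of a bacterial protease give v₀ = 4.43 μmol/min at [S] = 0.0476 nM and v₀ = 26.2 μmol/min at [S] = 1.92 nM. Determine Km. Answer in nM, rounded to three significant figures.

In reciprocal form, 1/v = (Km/Vmax)·(1/[S]) + 1/Vmax. The two points give (1/[S], 1/v) = (21.01, 0.2257) and (0.5208, 0.03817).
Slope = (0.2257 − 0.03817)/(21.01 − 0.5208) = 0.009155; intercept = 0.2257 − 0.009155×21.01 = 0.03340.
Vmax = 1/intercept = 29.9 μmol/min; Km = slope × Vmax = 0.009155 × 29.9 = 0.274 nM.

0.274 nM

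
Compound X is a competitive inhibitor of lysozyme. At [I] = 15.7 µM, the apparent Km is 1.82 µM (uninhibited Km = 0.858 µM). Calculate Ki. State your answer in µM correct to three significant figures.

14.0 µM

Competitive: Km,app = α·Km with α = 1 + [I]/Ki.
α = Km,app/Km = 1.82/0.858 = 2.121.
Ki = [I]/(α − 1) = 15.7/1.121 = 14.0 µM.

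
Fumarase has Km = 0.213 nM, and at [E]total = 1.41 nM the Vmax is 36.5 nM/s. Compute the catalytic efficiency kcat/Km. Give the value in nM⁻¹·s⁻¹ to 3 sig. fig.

kcat = Vmax/[E]total = 36.5/1.41 = 25.9 s⁻¹.
kcat/Km = 25.9/0.213 = 122 nM⁻¹·s⁻¹.

122 nM⁻¹·s⁻¹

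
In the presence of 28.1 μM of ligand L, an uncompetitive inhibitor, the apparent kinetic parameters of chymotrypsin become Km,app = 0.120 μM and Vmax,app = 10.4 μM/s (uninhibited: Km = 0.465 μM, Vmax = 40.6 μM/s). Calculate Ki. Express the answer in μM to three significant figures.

Uncompetitive: Vmax,app = Vmax/α (and Km,app = Km/α) with α = 1 + [I]/Ki.
α = Vmax/Vmax,app = 40.6/10.4 = 3.904.
Since α = 1 + [I]/Ki, [I]/Ki = 3.904 − 1 = 2.904 and Ki = 28.1/2.904 = 9.68 μM.

9.68 μM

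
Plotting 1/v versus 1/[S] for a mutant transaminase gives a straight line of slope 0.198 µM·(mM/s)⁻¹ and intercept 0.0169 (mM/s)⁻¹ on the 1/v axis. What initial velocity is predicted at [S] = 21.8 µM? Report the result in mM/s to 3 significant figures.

38.5 mM/s

The y-intercept is 1/Vmax, so Vmax = 1/0.0169 = 59.2 mM/s.
The slope is Km/Vmax, so Km = 0.198 × 59.2 = 11.7 µM.
Then v = 59.2 × 21.8/(11.7 + 21.8) = 38.5 mM/s.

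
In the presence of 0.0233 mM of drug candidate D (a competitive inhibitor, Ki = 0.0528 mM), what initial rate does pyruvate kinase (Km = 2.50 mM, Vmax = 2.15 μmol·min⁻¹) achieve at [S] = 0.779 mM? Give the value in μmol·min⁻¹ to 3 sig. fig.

α = 1 + [I]/Ki = 1 + 0.0233/0.0528 = 1.441.
For a competitive inhibitor, Vmax is unchanged and the apparent Km becomes α·Km: Km,app = 3.60 mM, Vmax,app = 2.15 μmol·min⁻¹.
v = Vmax,app·[S]/(Km,app + [S]) = 2.15 × 0.779/(3.60 + 0.779) = 0.382 μmol·min⁻¹.

0.382 μmol·min⁻¹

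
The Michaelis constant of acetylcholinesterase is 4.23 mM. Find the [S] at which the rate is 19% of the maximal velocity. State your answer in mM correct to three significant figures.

v/Vmax = [S]/(Km+[S]) = 0.19, so [S] = Km·0.19/(1 − 0.19) = 4.23 × 0.2346.
[S] = 0.992 mM.

0.992 mM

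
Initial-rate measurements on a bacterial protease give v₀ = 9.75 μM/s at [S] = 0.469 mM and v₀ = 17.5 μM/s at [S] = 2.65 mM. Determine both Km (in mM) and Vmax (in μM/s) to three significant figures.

Km = 0.546 mM; Vmax = 21.1 μM/s

From v = Vmax[S]/(Km+[S]), each point gives Vmax = v(Km+[S])/[S].
Equating: 9.75(Km+0.469)/0.469 = 17.5(Km+2.65)/2.65.
20.79·Km + 9.75 = 6.604·Km + 17.5, so (20.79 − 6.604)·Km = 17.5 − 9.75.
Km = 7.750/14.19 = 0.546 mM; then Vmax = 9.75(0.546+0.469)/0.469 = 21.1 μM/s.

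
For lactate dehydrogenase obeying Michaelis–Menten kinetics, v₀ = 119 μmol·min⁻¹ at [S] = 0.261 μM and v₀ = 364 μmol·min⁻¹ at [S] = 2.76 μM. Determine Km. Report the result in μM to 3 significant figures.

In reciprocal form, 1/v = (Km/Vmax)·(1/[S]) + 1/Vmax. The two points give (1/[S], 1/v) = (3.831, 0.008403) and (0.3623, 0.002747).
Slope = (0.008403 − 0.002747)/(3.831 − 0.3623) = 0.001630; intercept = 0.008403 − 0.001630×3.831 = 0.002157.
Vmax = 1/intercept = 464 μmol·min⁻¹; Km = slope × Vmax = 0.001630 × 464 = 0.756 μM.

0.756 μM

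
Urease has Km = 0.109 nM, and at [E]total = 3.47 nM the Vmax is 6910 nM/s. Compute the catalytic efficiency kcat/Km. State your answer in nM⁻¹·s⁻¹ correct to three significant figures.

18300 nM⁻¹·s⁻¹

kcat = Vmax/[E]total = 6910/3.47 = 1990 s⁻¹.
kcat/Km = 1990/0.109 = 18300 nM⁻¹·s⁻¹.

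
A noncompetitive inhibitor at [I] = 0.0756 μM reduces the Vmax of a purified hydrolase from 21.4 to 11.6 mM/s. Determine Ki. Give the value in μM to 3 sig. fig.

0.0895 μM

Noncompetitive: Vmax,app = Vmax/α with α = 1 + [I]/Ki.
α = Vmax/Vmax,app = 21.4/11.6 = 1.845.
Ki = [I]/(α − 1) = 0.0756/0.8448 = 0.0895 μM.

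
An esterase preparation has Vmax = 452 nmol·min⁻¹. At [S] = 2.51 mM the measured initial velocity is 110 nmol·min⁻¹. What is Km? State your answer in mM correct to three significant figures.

7.80 mM

From v = Vmax[S]/(Km+[S]), Km = [S](Vmax − v)/v.
Km = 2.51 × (452 − 110) / 110 = 858.4/110 = 7.80 mM.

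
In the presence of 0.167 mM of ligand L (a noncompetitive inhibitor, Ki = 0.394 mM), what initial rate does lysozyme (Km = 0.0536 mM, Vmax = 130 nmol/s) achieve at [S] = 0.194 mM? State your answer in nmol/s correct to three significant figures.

71.5 nmol/s

α = 1 + [I]/Ki = 1 + 0.167/0.394 = 1.424.
For a noncompetitive inhibitor, Vmax is reduced to Vmax/α while Km is unchanged: Km,app = 0.0536 mM, Vmax,app = 91.3 nmol/s.
v = Vmax,app·[S]/(Km,app + [S]) = 91.3 × 0.194/(0.0536 + 0.194) = 71.5 nmol/s.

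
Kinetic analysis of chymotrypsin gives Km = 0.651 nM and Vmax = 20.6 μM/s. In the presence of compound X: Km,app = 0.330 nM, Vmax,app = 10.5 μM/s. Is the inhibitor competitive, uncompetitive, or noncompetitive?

Both Km and Vmax decrease by the same factor (~1.97-fold) — characteristic of uncompetitive inhibition.

uncompetitive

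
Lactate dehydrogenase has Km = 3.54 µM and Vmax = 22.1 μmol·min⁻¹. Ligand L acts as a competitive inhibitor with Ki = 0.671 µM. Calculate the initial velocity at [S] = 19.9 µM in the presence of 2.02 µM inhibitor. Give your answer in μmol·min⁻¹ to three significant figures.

α = 1 + [I]/Ki = 1 + 2.02/0.671 = 4.010.
For a competitive inhibitor, Vmax is unchanged and the apparent Km becomes α·Km: Km,app = 14.2 µM, Vmax,app = 22.1 μmol·min⁻¹.
v = Vmax,app·[S]/(Km,app + [S]) = 22.1 × 19.9/(14.2 + 19.9) = 12.9 μmol·min⁻¹.

12.9 μmol·min⁻¹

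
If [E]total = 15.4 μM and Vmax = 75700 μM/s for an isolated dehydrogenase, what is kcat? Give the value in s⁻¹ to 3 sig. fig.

kcat = Vmax/[E]total = 75700 μM/s / 15.4 μM = 4920 s⁻¹.

4920 s⁻¹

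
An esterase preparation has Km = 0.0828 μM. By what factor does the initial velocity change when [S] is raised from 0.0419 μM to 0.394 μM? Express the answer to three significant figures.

2.46

The fractional saturations are [S]/(Km+[S]) = 0.0419/0.1247 = 0.3360 and 0.394/0.4768 = 0.8263.
v₂/v₁ is just their ratio: 0.8263/0.3360 = 2.46.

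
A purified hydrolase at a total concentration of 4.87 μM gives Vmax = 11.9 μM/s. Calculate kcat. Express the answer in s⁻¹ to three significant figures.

kcat = Vmax/[E]total = 11.9 μM/s / 4.87 μM = 2.44 s⁻¹.

2.44 s⁻¹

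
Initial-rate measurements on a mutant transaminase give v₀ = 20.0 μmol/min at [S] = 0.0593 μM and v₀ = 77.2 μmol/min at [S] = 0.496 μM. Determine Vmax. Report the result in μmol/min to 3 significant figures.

126 μmol/min

In reciprocal form, 1/v = (Km/Vmax)·(1/[S]) + 1/Vmax. The two points give (1/[S], 1/v) = (16.86, 0.05000) and (2.016, 0.01295).
Slope = (0.05000 − 0.01295)/(16.86 − 2.016) = 0.002495; intercept = 0.05000 − 0.002495×16.86 = 0.007923.
Vmax = 1/intercept = 126 μmol/min; Km = slope × Vmax = 0.002495 × 126 = 0.315 μM.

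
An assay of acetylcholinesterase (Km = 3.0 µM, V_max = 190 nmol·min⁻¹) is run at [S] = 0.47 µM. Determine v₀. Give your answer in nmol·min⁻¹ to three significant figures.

25.7 nmol·min⁻¹

v = Vmax·[S]/(Km + [S]) = 190 × 0.47 / (3.0 + 0.47)
  = 89.30 / 3.470 = 25.7 nmol·min⁻¹.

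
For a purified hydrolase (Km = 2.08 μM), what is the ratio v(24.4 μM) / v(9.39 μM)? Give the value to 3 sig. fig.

1.13

The fractional saturations are [S]/(Km+[S]) = 9.39/11.47 = 0.8187 and 24.4/26.48 = 0.9215.
v₂/v₁ is just their ratio: 0.9215/0.8187 = 1.13.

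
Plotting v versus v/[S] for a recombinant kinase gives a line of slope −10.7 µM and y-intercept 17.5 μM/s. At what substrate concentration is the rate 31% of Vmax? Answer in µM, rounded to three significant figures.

4.81 µM

The Eadie–Hofstee slope gives Km = 10.7 µM (slope = −Km).
v/Vmax = [S]/(Km+[S]) = 0.31 ⇒ [S] = Km·0.31/(1−0.31) = 10.7 × 0.4493 = 4.81 µM.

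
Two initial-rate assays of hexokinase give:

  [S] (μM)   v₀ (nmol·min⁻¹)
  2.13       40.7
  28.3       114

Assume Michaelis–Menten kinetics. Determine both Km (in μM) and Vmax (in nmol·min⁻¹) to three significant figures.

Km = 4.86 μM; Vmax = 134 nmol·min⁻¹

In reciprocal form, 1/v = (Km/Vmax)·(1/[S]) + 1/Vmax. The two points give (1/[S], 1/v) = (0.4695, 0.02457) and (0.03534, 0.008772).
Slope = (0.02457 − 0.008772)/(0.4695 − 0.03534) = 0.03639; intercept = 0.02457 − 0.03639×0.4695 = 0.007486.
Vmax = 1/intercept = 134 nmol·min⁻¹; Km = slope × Vmax = 0.03639 × 134 = 4.86 μM.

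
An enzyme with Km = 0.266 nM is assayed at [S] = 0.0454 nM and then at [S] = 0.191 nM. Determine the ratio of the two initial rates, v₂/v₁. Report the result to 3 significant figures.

Since Vmax cancels, v₂/v₁ = [S]₂(Km+[S]₁) / [S]₁(Km+[S]₂).
= 0.191×(0.266+0.0454) / (0.0454×(0.266+0.191)) = 0.05948/0.02075 = 2.87.

2.87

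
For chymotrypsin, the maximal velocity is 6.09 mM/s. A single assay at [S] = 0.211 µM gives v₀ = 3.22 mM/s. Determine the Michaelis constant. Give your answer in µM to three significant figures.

0.188 µM

From v = Vmax[S]/(Km+[S]), Km = [S](Vmax − v)/v.
Km = 0.211 × (6.09 − 3.22) / 3.22 = 0.6056/3.22 = 0.188 µM.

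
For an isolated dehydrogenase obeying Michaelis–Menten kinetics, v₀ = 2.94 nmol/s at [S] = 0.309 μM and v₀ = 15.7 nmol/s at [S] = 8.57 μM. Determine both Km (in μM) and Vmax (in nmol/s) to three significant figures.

Km = 1.66 μM; Vmax = 18.7 nmol/s

In reciprocal form, 1/v = (Km/Vmax)·(1/[S]) + 1/Vmax. The two points give (1/[S], 1/v) = (3.236, 0.3401) and (0.1167, 0.06369).
Slope = (0.3401 − 0.06369)/(3.236 − 0.1167) = 0.08862; intercept = 0.3401 − 0.08862×3.236 = 0.05335.
Vmax = 1/intercept = 18.7 nmol/s; Km = slope × Vmax = 0.08862 × 18.7 = 1.66 μM.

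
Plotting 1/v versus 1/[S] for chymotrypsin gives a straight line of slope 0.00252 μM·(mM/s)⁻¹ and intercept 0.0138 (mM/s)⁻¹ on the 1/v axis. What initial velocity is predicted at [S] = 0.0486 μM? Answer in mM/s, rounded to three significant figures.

The y-intercept is 1/Vmax, so Vmax = 1/0.0138 = 72.5 mM/s.
The slope is Km/Vmax, so Km = 0.00252 × 72.5 = 0.183 μM.
Then v = 72.5 × 0.0486/(0.183 + 0.0486) = 15.2 mM/s.

15.2 mM/s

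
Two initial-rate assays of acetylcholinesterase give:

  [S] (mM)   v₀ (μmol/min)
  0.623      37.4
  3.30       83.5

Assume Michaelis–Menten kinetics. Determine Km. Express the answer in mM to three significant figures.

From v = Vmax[S]/(Km+[S]), each point gives Vmax = v(Km+[S])/[S].
Equating: 37.4(Km+0.623)/0.623 = 83.5(Km+3.30)/3.30.
60.03·Km + 37.4 = 25.30·Km + 83.5, so (60.03 − 25.30)·Km = 83.5 − 37.4.
Km = 46.10/34.73 = 1.33 mM; then Vmax = 37.4(1.33+0.623)/0.623 = 117 μmol/min.

1.33 mM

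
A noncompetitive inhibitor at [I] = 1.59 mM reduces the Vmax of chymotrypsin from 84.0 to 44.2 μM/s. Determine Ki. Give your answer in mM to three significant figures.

Noncompetitive: Vmax,app = Vmax/α with α = 1 + [I]/Ki.
α = Vmax/Vmax,app = 84.0/44.2 = 1.900.
Since α = 1 + [I]/Ki, [I]/Ki = 1.900 − 1 = 0.9005 and Ki = 1.59/0.9005 = 1.77 mM.

1.77 mM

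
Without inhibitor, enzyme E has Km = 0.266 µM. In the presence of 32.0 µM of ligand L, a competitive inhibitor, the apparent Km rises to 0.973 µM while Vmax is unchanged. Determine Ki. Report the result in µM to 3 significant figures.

Competitive: Km,app = α·Km with α = 1 + [I]/Ki.
α = Km,app/Km = 0.973/0.266 = 3.658.
Since α = 1 + [I]/Ki, [I]/Ki = 3.658 − 1 = 2.658 and Ki = 32.0/2.658 = 12.0 µM.

12.0 µM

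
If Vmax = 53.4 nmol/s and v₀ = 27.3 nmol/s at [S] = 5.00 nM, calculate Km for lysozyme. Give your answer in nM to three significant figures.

4.78 nM

v/Vmax = 27.3/53.4 = 0.5112 = [S]/(Km+[S]).
So Km + [S] = [S]/0.5112 = 9.780 nM, giving Km = 9.780 − 5.00 = 4.78 nM.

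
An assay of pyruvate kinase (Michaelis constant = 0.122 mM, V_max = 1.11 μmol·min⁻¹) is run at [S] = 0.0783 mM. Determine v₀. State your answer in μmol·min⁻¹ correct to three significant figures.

[S]/(Km+[S]) = 0.0783/0.2003 = 0.3909, the fractional saturation.
v = 0.3909 × Vmax = 0.3909 × 1.11 = 0.434 μmol·min⁻¹.

0.434 μmol·min⁻¹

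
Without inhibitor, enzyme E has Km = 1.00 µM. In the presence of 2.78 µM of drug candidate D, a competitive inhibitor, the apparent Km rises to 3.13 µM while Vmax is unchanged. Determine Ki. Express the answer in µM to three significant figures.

Competitive: Km,app = α·Km with α = 1 + [I]/Ki.
α = Km,app/Km = 3.13/1.00 = 3.130.
Ki = [I]/(α − 1) = 2.78/2.130 = 1.31 µM.

1.31 µM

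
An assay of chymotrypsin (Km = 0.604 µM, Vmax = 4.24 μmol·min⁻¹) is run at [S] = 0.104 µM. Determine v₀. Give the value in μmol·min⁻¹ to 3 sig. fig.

0.623 μmol·min⁻¹

[S]/(Km+[S]) = 0.104/0.7080 = 0.1469, the fractional saturation.
v = 0.1469 × Vmax = 0.1469 × 4.24 = 0.623 μmol·min⁻¹.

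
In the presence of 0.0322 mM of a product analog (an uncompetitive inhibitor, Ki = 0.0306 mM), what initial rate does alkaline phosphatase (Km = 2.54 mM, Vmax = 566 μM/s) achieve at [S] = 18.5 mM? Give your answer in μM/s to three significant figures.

α = 1 + [I]/Ki = 1 + 0.0322/0.0306 = 2.052.
For an uncompetitive inhibitor, both parameters are divided by α, giving Vmax/α and Km/α: Km,app = 1.24 mM, Vmax,app = 276 μM/s.
v = Vmax,app·[S]/(Km,app + [S]) = 276 × 18.5/(1.24 + 18.5) = 258 μM/s.

258 μM/s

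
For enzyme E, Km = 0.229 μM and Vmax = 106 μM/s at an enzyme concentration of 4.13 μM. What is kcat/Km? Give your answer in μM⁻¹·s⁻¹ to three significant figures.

112 μM⁻¹·s⁻¹

kcat = Vmax/[E]total = 106/4.13 = 25.7 s⁻¹.
kcat/Km = 25.7/0.229 = 112 μM⁻¹·s⁻¹.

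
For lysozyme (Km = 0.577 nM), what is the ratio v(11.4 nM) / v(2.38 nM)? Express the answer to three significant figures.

The fractional saturations are [S]/(Km+[S]) = 2.38/2.957 = 0.8049 and 11.4/11.98 = 0.9518.
v₂/v₁ is just their ratio: 0.9518/0.8049 = 1.18.

1.18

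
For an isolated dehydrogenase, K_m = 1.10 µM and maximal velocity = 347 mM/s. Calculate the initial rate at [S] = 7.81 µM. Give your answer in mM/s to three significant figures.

[S]/(Km+[S]) = 7.81/8.910 = 0.8765, the fractional saturation.
v = 0.8765 × Vmax = 0.8765 × 347 = 304 mM/s.

304 mM/s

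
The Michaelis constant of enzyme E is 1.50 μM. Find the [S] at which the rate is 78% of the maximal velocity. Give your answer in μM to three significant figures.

5.32 μM

v/Vmax = [S]/(Km+[S]) = 0.78, so [S] = Km·0.78/(1 − 0.78) = 1.50 × 3.545.
[S] = 5.32 μM.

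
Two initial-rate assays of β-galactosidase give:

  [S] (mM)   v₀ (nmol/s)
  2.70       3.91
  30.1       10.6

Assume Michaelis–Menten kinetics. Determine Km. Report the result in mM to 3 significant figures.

6.10 mM

From v = Vmax[S]/(Km+[S]), each point gives Vmax = v(Km+[S])/[S].
Equating: 3.91(Km+2.70)/2.70 = 10.6(Km+30.1)/30.1.
1.448·Km + 3.91 = 0.3522·Km + 10.6, so (1.448 − 0.3522)·Km = 10.6 − 3.91.
Km = 6.690/1.096 = 6.10 mM; then Vmax = 3.91(6.10+2.70)/2.70 = 12.7 nmol/s.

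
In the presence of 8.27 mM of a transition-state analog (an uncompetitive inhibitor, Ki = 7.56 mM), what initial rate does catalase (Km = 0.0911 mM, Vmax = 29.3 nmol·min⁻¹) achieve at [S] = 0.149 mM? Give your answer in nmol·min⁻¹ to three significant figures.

10.8 nmol·min⁻¹

α = 1 + [I]/Ki = 1 + 8.27/7.56 = 2.094.
For an uncompetitive inhibitor, both parameters are divided by α, giving Vmax/α and Km/α: Km,app = 0.0435 mM, Vmax,app = 14.0 nmol·min⁻¹.
v = Vmax,app·[S]/(Km,app + [S]) = 14.0 × 0.149/(0.0435 + 0.149) = 10.8 nmol·min⁻¹.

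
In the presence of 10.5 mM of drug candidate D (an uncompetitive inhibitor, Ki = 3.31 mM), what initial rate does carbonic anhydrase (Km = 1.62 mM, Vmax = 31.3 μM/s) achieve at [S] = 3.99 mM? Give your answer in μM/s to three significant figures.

6.84 μM/s

With α = 1 + [I]/Ki = 1 + 10.5/3.31 = 4.172, the uncompetitive rate law is v = (Vmax/α)·[S] / (Km/α + [S]).
v = (31.3/4.172)×3.99 / (1.62/4.172 + 3.99) = 29.93/4.378 = 6.84 μM/s.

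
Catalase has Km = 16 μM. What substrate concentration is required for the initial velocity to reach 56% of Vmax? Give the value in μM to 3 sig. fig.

20.4 μM

v/Vmax = [S]/(Km+[S]) = 0.56, so [S] = Km·0.56/(1 − 0.56) = 16 × 1.273.
[S] = 20.4 μM.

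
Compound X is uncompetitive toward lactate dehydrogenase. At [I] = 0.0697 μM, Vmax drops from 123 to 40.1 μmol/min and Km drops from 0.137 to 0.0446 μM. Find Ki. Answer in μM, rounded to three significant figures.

0.0337 μM

Uncompetitive: Vmax,app = Vmax/α (and Km,app = Km/α) with α = 1 + [I]/Ki.
α = Vmax/Vmax,app = 123/40.1 = 3.067.
Since α = 1 + [I]/Ki, [I]/Ki = 3.067 − 1 = 2.067 and Ki = 0.0697/2.067 = 0.0337 μM.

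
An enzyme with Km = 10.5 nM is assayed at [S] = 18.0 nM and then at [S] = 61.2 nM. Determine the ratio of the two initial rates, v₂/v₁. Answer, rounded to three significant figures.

Since Vmax cancels, v₂/v₁ = [S]₂(Km+[S]₁) / [S]₁(Km+[S]₂).
= 61.2×(10.5+18.0) / (18.0×(10.5+61.2)) = 1744/1291 = 1.35.

1.35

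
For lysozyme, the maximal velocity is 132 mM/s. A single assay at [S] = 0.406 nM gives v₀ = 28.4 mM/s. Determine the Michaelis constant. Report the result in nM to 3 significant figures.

1.48 nM

v/Vmax = 28.4/132 = 0.2152 = [S]/(Km+[S]).
So Km + [S] = [S]/0.2152 = 1.887 nM, giving Km = 1.887 − 0.406 = 1.48 nM.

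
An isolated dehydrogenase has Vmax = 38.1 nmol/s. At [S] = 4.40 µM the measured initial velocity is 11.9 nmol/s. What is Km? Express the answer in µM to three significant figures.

From v = Vmax[S]/(Km+[S]), Km = [S](Vmax − v)/v.
Km = 4.40 × (38.1 − 11.9) / 11.9 = 115.3/11.9 = 9.69 µM.

9.69 µM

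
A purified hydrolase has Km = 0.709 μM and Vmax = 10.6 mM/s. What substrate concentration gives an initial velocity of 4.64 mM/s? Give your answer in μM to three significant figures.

0.552 μM

The required fractional saturation is v/Vmax = 4.64/10.6 = 0.4377.
Then [S]/(Km+[S]) = 0.4377 ⇒ [S] = 0.709 × 0.4377/(1 − 0.4377) = 0.552 μM.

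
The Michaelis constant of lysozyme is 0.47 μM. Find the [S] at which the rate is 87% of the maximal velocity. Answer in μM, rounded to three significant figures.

3.15 μM

v/Vmax = [S]/(Km+[S]) = 0.87, so [S] = Km·0.87/(1 − 0.87) = 0.47 × 6.692.
[S] = 3.15 μM.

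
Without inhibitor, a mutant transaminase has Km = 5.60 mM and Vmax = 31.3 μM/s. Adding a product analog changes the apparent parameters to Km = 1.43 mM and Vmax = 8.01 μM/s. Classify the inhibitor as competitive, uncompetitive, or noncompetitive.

Both Km and Vmax decrease by the same factor (~3.91-fold) — characteristic of uncompetitive inhibition.

uncompetitive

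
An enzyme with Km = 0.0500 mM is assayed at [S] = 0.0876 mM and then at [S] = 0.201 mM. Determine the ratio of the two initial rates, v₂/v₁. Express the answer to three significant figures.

The fractional saturations are [S]/(Km+[S]) = 0.0876/0.1376 = 0.6366 and 0.201/0.2510 = 0.8008.
v₂/v₁ is just their ratio: 0.8008/0.6366 = 1.26.

1.26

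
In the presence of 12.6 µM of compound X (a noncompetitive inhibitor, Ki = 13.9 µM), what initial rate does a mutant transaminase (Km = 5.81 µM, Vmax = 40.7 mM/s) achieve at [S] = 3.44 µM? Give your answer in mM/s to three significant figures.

α = 1 + [I]/Ki = 1 + 12.6/13.9 = 1.906.
For a noncompetitive inhibitor, Vmax is reduced to Vmax/α while Km is unchanged: Km,app = 5.81 µM, Vmax,app = 21.3 mM/s.
v = Vmax,app·[S]/(Km,app + [S]) = 21.3 × 3.44/(5.81 + 3.44) = 7.94 mM/s.

7.94 mM/s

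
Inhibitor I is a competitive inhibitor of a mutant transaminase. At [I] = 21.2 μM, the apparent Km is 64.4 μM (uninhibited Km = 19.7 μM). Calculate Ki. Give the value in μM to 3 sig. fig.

9.34 μM

Competitive: Km,app = α·Km with α = 1 + [I]/Ki.
α = Km,app/Km = 64.4/19.7 = 3.269.
Since α = 1 + [I]/Ki, [I]/Ki = 3.269 − 1 = 2.269 and Ki = 21.2/2.269 = 9.34 μM.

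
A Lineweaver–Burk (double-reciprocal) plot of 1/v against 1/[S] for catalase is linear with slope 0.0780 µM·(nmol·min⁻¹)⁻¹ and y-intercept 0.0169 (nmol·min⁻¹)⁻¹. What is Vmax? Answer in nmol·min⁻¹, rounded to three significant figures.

The y-intercept of a Lineweaver–Burk plot equals 1/Vmax, so Vmax = 1/0.0169 = 59.2 nmol·min⁻¹.

59.2 nmol·min⁻¹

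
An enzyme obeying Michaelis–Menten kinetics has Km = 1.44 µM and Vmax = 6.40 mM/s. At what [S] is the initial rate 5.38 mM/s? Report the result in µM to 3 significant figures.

7.60 µM

Rearranging v = Vmax[S]/(Km+[S]) gives [S] = Km·v/(Vmax − v).
[S] = 1.44 × 5.38 / (6.40 − 5.38) = 7.747/1.020 = 7.60 µM.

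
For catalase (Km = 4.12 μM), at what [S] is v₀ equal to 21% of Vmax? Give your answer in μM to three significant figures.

1.10 μM

v/Vmax = [S]/(Km+[S]) = 0.21, so [S] = Km·0.21/(1 − 0.21) = 4.12 × 0.2658.
[S] = 1.10 μM.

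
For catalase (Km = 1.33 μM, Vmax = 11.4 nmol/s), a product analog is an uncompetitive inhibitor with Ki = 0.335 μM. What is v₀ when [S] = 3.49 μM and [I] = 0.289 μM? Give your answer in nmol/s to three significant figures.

5.08 nmol/s

α = 1 + [I]/Ki = 1 + 0.289/0.335 = 1.863.
For an uncompetitive inhibitor, both parameters are divided by α, giving Vmax/α and Km/α: Km,app = 0.714 μM, Vmax,app = 6.12 nmol/s.
v = Vmax,app·[S]/(Km,app + [S]) = 6.12 × 3.49/(0.714 + 3.49) = 5.08 nmol/s.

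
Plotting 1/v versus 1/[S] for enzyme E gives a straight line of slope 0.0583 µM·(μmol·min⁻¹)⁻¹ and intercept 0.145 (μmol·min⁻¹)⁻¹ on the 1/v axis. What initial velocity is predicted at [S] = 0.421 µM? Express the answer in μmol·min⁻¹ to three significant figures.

3.53 μmol·min⁻¹

The y-intercept is 1/Vmax, so Vmax = 1/0.145 = 6.90 μmol·min⁻¹.
The slope is Km/Vmax, so Km = 0.0583 × 6.90 = 0.402 µM.
Then v = 6.90 × 0.421/(0.402 + 0.421) = 3.53 μmol·min⁻¹.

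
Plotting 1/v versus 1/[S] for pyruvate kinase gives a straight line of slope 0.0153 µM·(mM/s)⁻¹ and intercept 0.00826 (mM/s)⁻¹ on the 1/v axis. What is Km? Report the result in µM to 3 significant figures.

1.85 µM

y-intercept = 1/Vmax ⇒ Vmax = 121 mM/s; slope = Km/Vmax ⇒ Km = slope × Vmax.
Km = 0.0153 × 121 = 1.85 µM.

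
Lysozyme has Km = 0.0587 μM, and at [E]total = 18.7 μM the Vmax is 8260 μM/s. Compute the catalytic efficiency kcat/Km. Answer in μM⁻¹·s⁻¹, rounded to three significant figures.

kcat = Vmax/[E]total = 8260/18.7 = 442 s⁻¹.
kcat/Km = 442/0.0587 = 7520 μM⁻¹·s⁻¹.

7520 μM⁻¹·s⁻¹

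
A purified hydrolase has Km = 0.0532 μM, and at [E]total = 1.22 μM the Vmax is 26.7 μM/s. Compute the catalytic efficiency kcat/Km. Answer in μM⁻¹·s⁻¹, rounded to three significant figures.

kcat = Vmax/[E]total = 26.7/1.22 = 21.9 s⁻¹.
kcat/Km = 21.9/0.0532 = 411 μM⁻¹·s⁻¹.

411 μM⁻¹·s⁻¹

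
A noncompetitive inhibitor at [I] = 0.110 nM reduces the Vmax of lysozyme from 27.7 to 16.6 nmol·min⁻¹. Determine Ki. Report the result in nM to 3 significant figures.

0.165 nM

Noncompetitive: Vmax,app = Vmax/α with α = 1 + [I]/Ki.
α = Vmax/Vmax,app = 27.7/16.6 = 1.669.
Ki = [I]/(α − 1) = 0.110/0.6687 = 0.165 nM.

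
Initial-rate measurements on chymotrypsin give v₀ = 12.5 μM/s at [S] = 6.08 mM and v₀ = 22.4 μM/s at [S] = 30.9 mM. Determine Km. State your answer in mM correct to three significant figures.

From v = Vmax[S]/(Km+[S]), each point gives Vmax = v(Km+[S])/[S].
Equating: 12.5(Km+6.08)/6.08 = 22.4(Km+30.9)/30.9.
2.056·Km + 12.5 = 0.7249·Km + 22.4, so (2.056 − 0.7249)·Km = 22.4 − 12.5.
Km = 9.900/1.331 = 7.44 mM; then Vmax = 12.5(7.44+6.08)/6.08 = 27.8 μM/s.

7.44 mM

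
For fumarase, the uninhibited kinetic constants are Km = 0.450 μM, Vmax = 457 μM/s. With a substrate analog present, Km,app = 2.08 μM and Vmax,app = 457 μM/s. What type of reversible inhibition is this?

competitive

Km increases (0.450 → 2.08 μM) while Vmax is unchanged — the hallmark of competitive inhibition.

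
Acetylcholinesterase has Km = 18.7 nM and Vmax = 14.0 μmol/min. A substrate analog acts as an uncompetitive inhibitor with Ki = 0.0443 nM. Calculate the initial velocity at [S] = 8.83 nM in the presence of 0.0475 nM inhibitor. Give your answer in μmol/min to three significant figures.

α = 1 + [I]/Ki = 1 + 0.0475/0.0443 = 2.072.
For an uncompetitive inhibitor, both parameters are divided by α, giving Vmax/α and Km/α: Km,app = 9.02 nM, Vmax,app = 6.76 μmol/min.
v = Vmax,app·[S]/(Km,app + [S]) = 6.76 × 8.83/(9.02 + 8.83) = 3.34 μmol/min.

3.34 μmol/min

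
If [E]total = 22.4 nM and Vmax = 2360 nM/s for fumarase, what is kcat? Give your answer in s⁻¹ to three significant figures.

105 s⁻¹

kcat = Vmax/[E]total = 2360 nM/s / 22.4 nM = 105 s⁻¹.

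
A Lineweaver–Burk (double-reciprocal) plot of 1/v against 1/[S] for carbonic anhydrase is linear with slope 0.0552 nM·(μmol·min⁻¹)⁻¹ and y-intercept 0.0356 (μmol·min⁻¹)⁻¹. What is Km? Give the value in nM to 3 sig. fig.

y-intercept = 1/Vmax ⇒ Vmax = 28.1 μmol·min⁻¹; slope = Km/Vmax ⇒ Km = slope × Vmax.
Km = 0.0552 × 28.1 = 1.55 nM.

1.55 nM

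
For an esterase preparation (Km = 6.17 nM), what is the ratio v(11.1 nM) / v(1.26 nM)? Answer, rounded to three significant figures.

The fractional saturations are [S]/(Km+[S]) = 1.26/7.430 = 0.1696 and 11.1/17.27 = 0.6427.
v₂/v₁ is just their ratio: 0.6427/0.1696 = 3.79.

3.79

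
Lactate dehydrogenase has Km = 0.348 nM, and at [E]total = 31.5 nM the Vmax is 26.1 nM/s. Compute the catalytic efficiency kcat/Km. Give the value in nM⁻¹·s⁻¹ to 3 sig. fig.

kcat = Vmax/[E]total = 26.1/31.5 = 0.829 s⁻¹.
kcat/Km = 0.829/0.348 = 2.38 nM⁻¹·s⁻¹.

2.38 nM⁻¹·s⁻¹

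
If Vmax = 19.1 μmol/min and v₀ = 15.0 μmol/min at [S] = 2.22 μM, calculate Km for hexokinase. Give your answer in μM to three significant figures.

0.607 μM

v/Vmax = 15.0/19.1 = 0.7853 = [S]/(Km+[S]).
So Km + [S] = [S]/0.7853 = 2.827 μM, giving Km = 2.827 − 2.22 = 0.607 μM.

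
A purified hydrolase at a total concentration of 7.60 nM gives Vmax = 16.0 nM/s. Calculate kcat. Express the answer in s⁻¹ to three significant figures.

kcat = Vmax/[E]total = 16.0 nM/s / 7.60 nM = 2.11 s⁻¹.

2.11 s⁻¹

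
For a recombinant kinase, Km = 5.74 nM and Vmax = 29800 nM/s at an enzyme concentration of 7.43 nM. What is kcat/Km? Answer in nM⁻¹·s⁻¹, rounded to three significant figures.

699 nM⁻¹·s⁻¹

kcat = Vmax/[E]total = 29800/7.43 = 4010 s⁻¹.
kcat/Km = 4010/5.74 = 699 nM⁻¹·s⁻¹.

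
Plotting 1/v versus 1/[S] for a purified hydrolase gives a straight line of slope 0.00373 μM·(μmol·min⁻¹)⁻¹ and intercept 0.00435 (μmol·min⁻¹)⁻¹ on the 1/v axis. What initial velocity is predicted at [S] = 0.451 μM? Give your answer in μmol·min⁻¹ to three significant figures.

The y-intercept is 1/Vmax, so Vmax = 1/0.00435 = 230 μmol·min⁻¹.
The slope is Km/Vmax, so Km = 0.00373 × 230 = 0.857 μM.
Then v = 230 × 0.451/(0.857 + 0.451) = 79.2 μmol·min⁻¹.

79.2 μmol·min⁻¹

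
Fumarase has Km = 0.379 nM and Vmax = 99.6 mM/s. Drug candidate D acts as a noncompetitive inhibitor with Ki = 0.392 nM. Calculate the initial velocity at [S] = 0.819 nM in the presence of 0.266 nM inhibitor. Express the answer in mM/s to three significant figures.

40.6 mM/s

With α = 1 + [I]/Ki = 1 + 0.266/0.392 = 1.679, the noncompetitive rate law is v = (Vmax/α)·[S] / (Km + [S]).
v = (99.6/1.679)×0.819 / (0.379 + 0.819) = 48.60/1.198 = 40.6 mM/s.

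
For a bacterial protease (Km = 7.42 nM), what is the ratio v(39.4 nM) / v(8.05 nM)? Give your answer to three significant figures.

The fractional saturations are [S]/(Km+[S]) = 8.05/15.47 = 0.5204 and 39.4/46.82 = 0.8415.
v₂/v₁ is just their ratio: 0.8415/0.5204 = 1.62.

1.62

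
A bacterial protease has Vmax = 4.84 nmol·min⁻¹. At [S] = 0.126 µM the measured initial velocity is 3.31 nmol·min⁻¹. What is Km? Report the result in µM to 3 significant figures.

0.0582 µM

From v = Vmax[S]/(Km+[S]), Km = [S](Vmax − v)/v.
Km = 0.126 × (4.84 − 3.31) / 3.31 = 0.1928/3.31 = 0.0582 µM.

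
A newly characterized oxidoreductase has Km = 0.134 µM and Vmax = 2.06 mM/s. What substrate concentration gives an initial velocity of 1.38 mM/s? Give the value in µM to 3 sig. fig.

0.272 µM

The required fractional saturation is v/Vmax = 1.38/2.06 = 0.6699.
Then [S]/(Km+[S]) = 0.6699 ⇒ [S] = 0.134 × 0.6699/(1 − 0.6699) = 0.272 µM.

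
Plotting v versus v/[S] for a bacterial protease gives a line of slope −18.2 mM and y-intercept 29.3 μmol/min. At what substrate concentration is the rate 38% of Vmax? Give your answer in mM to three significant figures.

11.2 mM

The Eadie–Hofstee slope gives Km = 18.2 mM (slope = −Km).
v/Vmax = [S]/(Km+[S]) = 0.38 ⇒ [S] = Km·0.38/(1−0.38) = 18.2 × 0.6129 = 11.2 mM.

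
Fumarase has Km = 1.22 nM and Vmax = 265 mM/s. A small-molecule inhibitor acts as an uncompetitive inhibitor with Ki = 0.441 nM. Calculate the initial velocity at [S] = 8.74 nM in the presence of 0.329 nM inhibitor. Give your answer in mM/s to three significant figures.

141 mM/s

With α = 1 + [I]/Ki = 1 + 0.329/0.441 = 1.746, the uncompetitive rate law is v = (Vmax/α)·[S] / (Km/α + [S]).
v = (265/1.746)×8.74 / (1.22/1.746 + 8.74) = 1326/9.439 = 141 mM/s.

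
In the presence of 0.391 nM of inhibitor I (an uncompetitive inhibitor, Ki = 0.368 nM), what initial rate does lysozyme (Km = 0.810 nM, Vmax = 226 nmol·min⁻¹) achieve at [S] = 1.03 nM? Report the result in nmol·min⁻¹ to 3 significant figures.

With α = 1 + [I]/Ki = 1 + 0.391/0.368 = 2.062, the uncompetitive rate law is v = (Vmax/α)·[S] / (Km/α + [S]).
v = (226/2.062)×1.03 / (0.810/2.062 + 1.03) = 112.9/1.423 = 79.3 nmol·min⁻¹.

79.3 nmol·min⁻¹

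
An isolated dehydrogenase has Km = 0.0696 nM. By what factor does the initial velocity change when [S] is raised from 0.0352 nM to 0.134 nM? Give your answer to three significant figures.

The fractional saturations are [S]/(Km+[S]) = 0.0352/0.1048 = 0.3359 and 0.134/0.2036 = 0.6582.
v₂/v₁ is just their ratio: 0.6582/0.3359 = 1.96.

1.96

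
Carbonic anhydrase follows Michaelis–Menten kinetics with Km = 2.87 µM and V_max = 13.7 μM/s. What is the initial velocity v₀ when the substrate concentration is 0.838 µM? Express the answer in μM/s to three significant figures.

v = Vmax·[S]/(Km + [S]) = 13.7 × 0.838 / (2.87 + 0.838)
  = 11.48 / 3.708 = 3.10 μM/s.

3.10 μM/s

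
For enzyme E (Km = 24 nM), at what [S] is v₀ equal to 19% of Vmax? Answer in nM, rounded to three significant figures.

5.63 nM

v/Vmax = [S]/(Km+[S]) = 0.19, so [S] = Km·0.19/(1 − 0.19) = 24 × 0.2346.
[S] = 5.63 nM.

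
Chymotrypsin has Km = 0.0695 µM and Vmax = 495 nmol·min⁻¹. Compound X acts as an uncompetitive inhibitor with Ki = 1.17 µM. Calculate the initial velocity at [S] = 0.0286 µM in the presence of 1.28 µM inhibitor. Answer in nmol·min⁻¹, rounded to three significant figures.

With α = 1 + [I]/Ki = 1 + 1.28/1.17 = 2.094, the uncompetitive rate law is v = (Vmax/α)·[S] / (Km/α + [S]).
v = (495/2.094)×0.0286 / (0.0695/2.094 + 0.0286) = 6.761/0.06179 = 109 nmol·min⁻¹.

109 nmol·min⁻¹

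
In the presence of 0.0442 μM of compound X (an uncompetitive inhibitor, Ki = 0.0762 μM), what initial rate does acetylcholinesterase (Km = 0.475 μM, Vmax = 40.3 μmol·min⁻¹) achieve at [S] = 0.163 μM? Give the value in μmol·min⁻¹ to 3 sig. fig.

8.97 μmol·min⁻¹

α = 1 + [I]/Ki = 1 + 0.0442/0.0762 = 1.580.
For an uncompetitive inhibitor, both parameters are divided by α, giving Vmax/α and Km/α: Km,app = 0.301 μM, Vmax,app = 25.5 μmol·min⁻¹.
v = Vmax,app·[S]/(Km,app + [S]) = 25.5 × 0.163/(0.301 + 0.163) = 8.97 μmol·min⁻¹.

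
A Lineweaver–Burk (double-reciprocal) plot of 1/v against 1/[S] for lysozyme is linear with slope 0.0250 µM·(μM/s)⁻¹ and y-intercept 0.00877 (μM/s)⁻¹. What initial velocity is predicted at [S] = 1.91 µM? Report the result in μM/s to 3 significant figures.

The y-intercept is 1/Vmax, so Vmax = 1/0.00877 = 114 μM/s.
The slope is Km/Vmax, so Km = 0.0250 × 114 = 2.85 µM.
Then v = 114 × 1.91/(2.85 + 1.91) = 45.7 μM/s.

45.7 μM/s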